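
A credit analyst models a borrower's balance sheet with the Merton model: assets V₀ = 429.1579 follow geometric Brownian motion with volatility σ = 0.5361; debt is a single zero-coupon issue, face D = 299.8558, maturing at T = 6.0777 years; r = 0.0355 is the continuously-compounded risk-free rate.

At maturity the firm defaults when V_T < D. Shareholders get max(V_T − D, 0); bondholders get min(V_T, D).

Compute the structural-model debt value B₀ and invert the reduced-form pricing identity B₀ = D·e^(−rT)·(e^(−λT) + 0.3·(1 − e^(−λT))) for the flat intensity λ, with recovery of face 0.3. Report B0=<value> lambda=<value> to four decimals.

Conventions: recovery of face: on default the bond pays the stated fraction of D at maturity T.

B0=157.8570 lambda=0.1125

Work the structural quantities from V₀ = 429.1579 against face 299.8558:
d₁ = [ln(V₀/D) + (r + σ²/2)T] / (σ√T)
   = [ln(429.1579/299.8558) + (0.0355 + 0.5·0.5361²)·6.0777] / (0.5361·√6.0777)
   = [0.358523 + 1.089134] / 1.321647 = 1.095343
d₂ = d₁ − σ√T = 1.095343 − 1.321647 = -0.226304
N(d₁) = 0.863317,  N(d₂) = 0.410483,  e^(−rT) = 0.805930
E₀ = V₀·N(d₁) − D·e^(−rT)·N(d₂)
   = 429.1579·0.863317 − 299.8558·0.805930·0.410483 = 271.300869
B₀ = V₀ − E₀ = 429.1579 − 271.300869 = 157.857031
e^(−λT) = (B₀·e^(rT)/D − 0.3)/(1 − 0.3) = (157.8570·1.240803/299.8558 − 0.3)/0.7 = 0.50458835
λ = −ln(0.50458835)/6.0777 = 0.112545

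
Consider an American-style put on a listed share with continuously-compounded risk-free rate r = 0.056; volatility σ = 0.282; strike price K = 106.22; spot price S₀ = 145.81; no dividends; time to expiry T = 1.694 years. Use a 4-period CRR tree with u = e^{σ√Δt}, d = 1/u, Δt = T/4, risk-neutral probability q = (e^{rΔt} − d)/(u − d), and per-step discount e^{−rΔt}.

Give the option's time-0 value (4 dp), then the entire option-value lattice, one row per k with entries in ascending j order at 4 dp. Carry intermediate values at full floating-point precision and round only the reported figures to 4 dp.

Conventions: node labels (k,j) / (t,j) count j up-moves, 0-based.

Δt=0.42350, u=1.20144, d=0.83234, q=0.51927, disc=e^(-rΔt)=0.97656
k=4 terminal: V=max(K-S,0) → 36.2381 5.2048 0.0000 0.0000 0.0000
k=3: j=0 S=84.0788 intr=22.1412 cont=19.6518 V=22.1412[EX]; j=1 S=121.3632 intr=0.0000 cont=2.4435 V=2.4435[hold]; j=2 S=175.1813 intr=0.0000 cont=0.0000 V=0.0000[hold]; j=3 S=252.8648 intr=0.0000 cont=0.0000 V=0.0000[hold]
k=2: j=0 S=101.0152 intr=5.2048 cont=11.6336 V=11.6336[hold]; j=1 S=145.8100 intr=0.0000 cont=1.1471 V=1.1471[hold]; j=2 S=210.4689 intr=0.0000 cont=0.0000 V=0.0000[hold]
k=1: j=0 S=121.3632 intr=0.0000 cont=6.0432 V=6.0432[hold]; j=1 S=175.1813 intr=0.0000 cont=0.5385 V=0.5385[hold]
k=0: j=0 S=145.8100 intr=0.0000 cont=3.1101 V=3.1101[hold]

price = 3.1101
tree:
3.1101
6.0432 0.5385
11.6336 1.1471 0.0000
22.1412 2.4435 0.0000 0.0000
36.2381 5.2048 0.0000 0.0000 0.0000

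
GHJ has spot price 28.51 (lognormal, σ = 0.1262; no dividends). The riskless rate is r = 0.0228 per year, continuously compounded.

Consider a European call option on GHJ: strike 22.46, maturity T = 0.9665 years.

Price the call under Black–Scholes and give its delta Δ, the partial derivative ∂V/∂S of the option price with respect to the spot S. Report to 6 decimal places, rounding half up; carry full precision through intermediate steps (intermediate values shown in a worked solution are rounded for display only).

σ√T = 0.1262·√0.9665 = 0.124068
d₁ = (ln(S/K) + (r+σ²/2)T) / (σ√T) = (ln(28.51/22.46) + (0.0228+0.1262²/2)·0.9665) / 0.124068 = (0.238519 + 0.029733) / 0.124068 = 2.162131
d₂ = d₁ − σ√T = 2.162131 − 0.124068 = 2.038063
e^{−rT} = 0.978205
N(d₁) = 0.984696,  N(d₂) = 0.979228
Call price V = S·N(d₁) − K·e^{−rT}·N(d₂) = 28.073682 − 21.514114 = 6.559568
Δ = N(d₁) = 0.984696

price = 6.559568
Δ = 0.984696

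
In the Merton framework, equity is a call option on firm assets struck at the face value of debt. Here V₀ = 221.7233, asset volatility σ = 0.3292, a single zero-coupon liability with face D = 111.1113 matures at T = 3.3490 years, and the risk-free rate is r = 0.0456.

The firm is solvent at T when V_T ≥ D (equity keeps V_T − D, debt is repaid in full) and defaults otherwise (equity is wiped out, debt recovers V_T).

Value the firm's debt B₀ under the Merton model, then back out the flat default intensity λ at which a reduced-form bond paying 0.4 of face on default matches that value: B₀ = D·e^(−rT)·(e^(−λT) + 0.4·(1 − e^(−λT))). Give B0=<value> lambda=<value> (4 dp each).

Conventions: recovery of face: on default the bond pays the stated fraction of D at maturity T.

With assets at 221.7233 and a single debt payment of 111.1113 at 3.3490 years:
d₁ = [ln(V₀/D) + (r + σ²/2)T] / (σ√T)
   = [ln(221.7233/111.1113) + (0.0456 + 0.5·0.3292²)·3.3490] / (0.3292·√3.3490)
   = [0.690898 + 0.334184] / 0.602445 = 1.701537
d₂ = d₁ − σ√T = 1.701537 − 0.602445 = 1.099092
N(d₁) = 0.955579,  N(d₂) = 0.864136,  e^(−rT) = 0.858375
E₀ = V₀·N(d₁) − D·e^(−rT)·N(d₂)
   = 221.7233·0.955579 − 111.1113·0.858375·0.864136 = 129.457009
B₀ = V₀ − E₀ = 221.7233 − 129.457009 = 92.266291
e^(−λT) = (B₀·e^(rT)/D − 0.4)/(1 − 0.4) = (92.2663·1.164992/111.1113 − 0.4)/0.6 = 0.94567340
λ = −ln(0.94567340)/3.3490 = 0.016679

B0=92.2663 lambda=0.0167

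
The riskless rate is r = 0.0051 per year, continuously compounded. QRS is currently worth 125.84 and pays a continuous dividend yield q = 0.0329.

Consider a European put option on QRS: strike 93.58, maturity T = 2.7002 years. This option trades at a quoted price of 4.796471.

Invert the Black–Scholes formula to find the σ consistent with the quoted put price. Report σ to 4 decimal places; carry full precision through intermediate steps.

At σ = 0.1956 the Black–Scholes value reproduces the quote:
σ√T = 0.1956·√2.7002 = 0.321416
d₁ = (ln(S/K) + (r−q+σ²/2)T) / (σ√T) = (ln(125.84/93.58) + (0.0051−0.0329+0.1956²/2)·2.7002) / 0.321416 = (0.296195 − 0.023412) / 0.321416 = 0.848693
d₂ = d₁ − σ√T = 0.848693 − 0.321416 = 0.527277
e^{−rT} = 0.986323
e^{−qT} = 0.914995
N(−d₁) = 0.198026,  N(−d₂) = 0.299001
V = K·e^{−rT}·N(−d₂) − S·e^{−qT}·N(−d₁) = 27.597794 − 22.801323 = 4.796471 (matching the quote); vega is positive throughout, so no other σ reproduces this price

sigma = 0.1956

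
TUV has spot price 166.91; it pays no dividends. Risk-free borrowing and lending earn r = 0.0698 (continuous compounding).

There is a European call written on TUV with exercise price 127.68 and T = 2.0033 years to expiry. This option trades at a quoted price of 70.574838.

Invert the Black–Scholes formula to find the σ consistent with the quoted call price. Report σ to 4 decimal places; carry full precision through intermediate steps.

At σ = 0.4728 the Black–Scholes value reproduces the quote:
σ√T = 0.4728·√2.0033 = 0.669192
d₁ = (ln(S/K) + (r+σ²/2)T) / (σ√T) = (ln(166.91/127.68) + (0.0698+0.4728²/2)·2.0033) / 0.669192 = (0.267928 + 0.363739) / 0.669192 = 0.943925
d₂ = d₁ − σ√T = 0.943925 − 0.669192 = 0.274733
e^{−rT} = 0.869506
N(d₁) = 0.827396,  N(d₂) = 0.608239
V = S·N(d₁) − K·e^{−rT}·N(d₂) = 138.100667 − 67.525829 = 70.574838 (the observed quote) — the price is monotone increasing in volatility, hence this σ is the only solution

sigma = 0.4728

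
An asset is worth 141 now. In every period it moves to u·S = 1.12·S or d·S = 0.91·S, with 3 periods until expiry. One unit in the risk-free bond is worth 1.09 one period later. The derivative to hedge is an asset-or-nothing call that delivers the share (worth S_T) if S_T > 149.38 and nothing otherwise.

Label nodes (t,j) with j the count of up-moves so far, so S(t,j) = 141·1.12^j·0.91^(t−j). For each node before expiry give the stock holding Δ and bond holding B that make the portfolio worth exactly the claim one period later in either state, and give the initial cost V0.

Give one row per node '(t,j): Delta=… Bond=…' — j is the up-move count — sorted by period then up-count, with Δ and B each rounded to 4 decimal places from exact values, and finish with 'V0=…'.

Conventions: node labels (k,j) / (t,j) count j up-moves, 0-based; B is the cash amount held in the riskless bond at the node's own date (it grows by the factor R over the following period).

(0,0): Delta=1.8961 Bond=-131.8938
(1,0): Delta=4.6972 Bond=-503.1748
(1,1): Delta=1.5168 Bond=-83.8625
(2,0): Delta=0.0000 Bond=0.0000
(2,1): Delta=5.3333 Bond=-639.8706
(2,2): Delta=1.0000 Bond=0.0000
V0=135.4615

No-arbitrage ⇒ martingale measure with p* = (R−d)/(u−d) = 0.8571.
Payoffs at expiry: V(3,0)=0.0000, V(3,1)=0.0000, V(3,2)=160.9521, V(3,3)=198.0948
Node (2,0) S=116.7621: V=(p*·0.0000+(1−p*)·0.0000)/1.09=0.0000; Δ=(0.0000−0.0000)/(130.7736−106.2535)=0.0000; B=V−Δ·S=0.0000
Node (2,1) S=143.7072: V=(p*·160.9521+(1−p*)·0.0000)/1.09=126.5678; Δ=(160.9521−0.0000)/(160.9521−130.7736)=5.3333; B=V−Δ·S=-639.8706
Node (2,2) S=176.8704: V=(p*·198.0948+(1−p*)·160.9521)/1.09=176.8704; Δ=(198.0948−160.9521)/(198.0948−160.9521)=1.0000; B=V−Δ·S=0.0000
Node (1,0) S=128.3100: V=(p*·126.5678+(1−p*)·0.0000)/1.09=99.5291; Δ=(126.5678−0.0000)/(143.7072−116.7621)=4.6972; B=V−Δ·S=-503.1748
Node (1,1) S=157.9200: V=(p*·176.8704+(1−p*)·126.5678)/1.09=155.6737; Δ=(176.8704−126.5678)/(176.8704−143.7072)=1.5168; B=V−Δ·S=-83.8625
Node (0,0) S=141.0000: V=(p*·155.6737+(1−p*)·99.5291)/1.09=135.4615; Δ=(155.6737−99.5291)/(157.9200−128.3100)=1.8961; B=V−Δ·S=-131.8938
Check: Δ(0,0)·S0 + B(0,0) = 135.4615 = V0.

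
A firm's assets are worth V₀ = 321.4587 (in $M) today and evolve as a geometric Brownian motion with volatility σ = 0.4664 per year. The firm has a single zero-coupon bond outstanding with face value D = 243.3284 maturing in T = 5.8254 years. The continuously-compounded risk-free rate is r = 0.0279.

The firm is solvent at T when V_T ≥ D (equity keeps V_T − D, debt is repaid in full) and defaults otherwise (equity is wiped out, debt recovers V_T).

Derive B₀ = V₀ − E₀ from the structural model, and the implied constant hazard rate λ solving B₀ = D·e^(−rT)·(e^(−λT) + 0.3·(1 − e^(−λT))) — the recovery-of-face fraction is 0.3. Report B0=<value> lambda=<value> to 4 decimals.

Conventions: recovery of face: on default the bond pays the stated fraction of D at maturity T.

With assets at 321.4587 and a single debt payment of 243.3284 at 5.8254 years:
d₁ = [ln(V₀/D) + (r + σ²/2)T] / (σ√T)
   = [ln(321.4587/243.3284) + (0.0279 + 0.5·0.4664²)·5.8254] / (0.4664·√5.8254)
   = [0.278457 + 0.796125] / 1.125697 = 0.954593
d₂ = d₁ − σ√T = 0.954593 − 1.125697 = -0.171104
N(d₁) = 0.830108,  N(d₂) = 0.432071,  e^(−rT) = 0.849992
E₀ = V₀·N(d₁) − D·e^(−rT)·N(d₂)
   = 321.4587·0.830108 − 243.3284·0.849992·0.432071 = 177.481487
B₀ = V₀ − E₀ = 321.4587 − 177.481487 = 143.977213
e^(−λT) = (B₀·e^(rT)/D − 0.3)/(1 − 0.3) = (143.9772·1.176482/243.3284 − 0.3)/0.7 = 0.56589055
λ = −ln(0.56589055)/5.8254 = 0.097737

B0=143.9772 lambda=0.0977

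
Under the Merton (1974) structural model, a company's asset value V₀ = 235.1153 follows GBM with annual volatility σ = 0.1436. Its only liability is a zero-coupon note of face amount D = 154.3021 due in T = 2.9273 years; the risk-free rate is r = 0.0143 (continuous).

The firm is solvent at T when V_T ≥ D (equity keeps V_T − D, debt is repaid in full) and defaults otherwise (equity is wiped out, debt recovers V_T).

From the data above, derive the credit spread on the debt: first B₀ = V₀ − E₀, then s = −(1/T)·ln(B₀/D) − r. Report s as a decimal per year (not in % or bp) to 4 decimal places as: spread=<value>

spread=0.0012

Work the structural quantities from V₀ = 235.1153 against face 154.3021:
d₁ = [ln(V₀/D) + (r + σ²/2)T] / (σ√T)
   = [ln(235.1153/154.3021) + (0.0143 + 0.5·0.1436²)·2.9273] / (0.1436·√2.9273)
   = [0.421164 + 0.072042] / 0.245690 = 2.007429
d₂ = d₁ − σ√T = 2.007429 − 0.245690 = 1.761739
N(d₁) = 0.977648,  N(d₂) = 0.960943,  e^(−rT) = 0.959004
E₀ = V₀·N(d₁) − D·e^(−rT)·N(d₂)
   = 235.1153·0.977648 − 154.3021·0.959004·0.960943 = 87.663194
B₀ = V₀ − E₀ = 235.1153 − 87.663194 = 147.452106
spread = −(1/T)·ln(B₀/D) − r = −(1/2.9273)·ln(147.452106/154.3021) − 0.0143 = 0.00121223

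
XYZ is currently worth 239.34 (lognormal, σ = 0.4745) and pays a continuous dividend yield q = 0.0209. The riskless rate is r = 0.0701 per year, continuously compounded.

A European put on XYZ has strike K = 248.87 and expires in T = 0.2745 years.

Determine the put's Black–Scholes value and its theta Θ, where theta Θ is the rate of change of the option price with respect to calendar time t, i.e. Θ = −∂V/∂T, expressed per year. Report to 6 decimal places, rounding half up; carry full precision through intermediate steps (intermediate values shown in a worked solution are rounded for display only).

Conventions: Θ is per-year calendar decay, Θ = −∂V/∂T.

price = 27.048554
Θ = -35.330685

σ√T = 0.4745·√0.2745 = 0.248604
d₁ = (ln(S/K) + (r−q+σ²/2)T) / (σ√T) = (ln(239.34/248.87) + (0.0701−0.0209+0.4745²/2)·0.2745) / 0.248604 = (-0.039046 + 0.044407) / 0.248604 = 0.021567
d₂ = d₁ − σ√T = 0.021567 − 0.248604 = -0.227036
e^{−rT} = 0.980942
e^{−qT} = 0.994279
N(−d₁) = 0.491397,  N(−d₂) = 0.589802
Put price V = K·e^{−rT}·N(−d₂) − S·e^{−qT}·N(−d₁) = 143.986589 − 116.938035 = 27.048554
φ(d₁) = (1/√(2π))·e^{−d₁²/2} = 0.398850
Θ = −S·e^{−qT}·φ(d₁)·σ/(2√T) − q·S·e^{−qT}·N(−d₁) + r·K·e^{−rT}·N(−d₂) = −42.980140 − 2.444005 + 10.093460 = -35.330685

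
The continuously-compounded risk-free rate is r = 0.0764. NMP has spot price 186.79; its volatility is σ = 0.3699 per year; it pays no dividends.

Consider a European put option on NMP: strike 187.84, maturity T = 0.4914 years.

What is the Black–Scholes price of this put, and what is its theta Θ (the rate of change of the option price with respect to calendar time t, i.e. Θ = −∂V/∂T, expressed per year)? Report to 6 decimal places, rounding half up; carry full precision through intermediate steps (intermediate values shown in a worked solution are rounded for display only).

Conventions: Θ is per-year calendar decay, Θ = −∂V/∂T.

σ√T = 0.3699·√0.4914 = 0.259300
d₁ = (ln(S/K) + (r+σ²/2)T) / (σ√T) = (ln(186.79/187.84) + (0.0764+0.3699²/2)·0.4914) / 0.259300 = (-0.005606 + 0.071161) / 0.259300 = 0.252818
d₂ = d₁ − σ√T = 0.252818 − 0.259300 = -0.006482
e^{−rT} = 0.963153
N(−d₁) = 0.400205,  N(−d₂) = 0.502586
Put price V = K·e^{−rT}·N(−d₂) − S·N(−d₁) = 90.927163 − 74.754199 = 16.172964
φ(d₁) = (1/√(2π))·e^{−d₁²/2} = 0.386394
Θ = −S·φ(d₁)·σ/(2√T) + r·K·e^{−rT}·N(−d₂) = −19.042374 + 6.946835 = -12.095538

price = 16.172964
Θ = -12.095538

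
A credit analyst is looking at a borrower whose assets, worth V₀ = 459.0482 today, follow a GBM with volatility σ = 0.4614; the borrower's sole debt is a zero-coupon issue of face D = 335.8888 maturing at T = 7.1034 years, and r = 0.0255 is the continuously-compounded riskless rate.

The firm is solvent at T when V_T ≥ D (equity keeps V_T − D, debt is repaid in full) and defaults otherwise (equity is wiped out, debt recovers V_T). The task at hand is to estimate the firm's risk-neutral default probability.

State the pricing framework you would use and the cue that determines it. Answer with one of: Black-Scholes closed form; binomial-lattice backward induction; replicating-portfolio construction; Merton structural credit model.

Key observation: the question is about default risk generated by asset-value dynamics against a debt face of 335.8888 — the structural framework prices exactly that.

framework: Merton structural credit model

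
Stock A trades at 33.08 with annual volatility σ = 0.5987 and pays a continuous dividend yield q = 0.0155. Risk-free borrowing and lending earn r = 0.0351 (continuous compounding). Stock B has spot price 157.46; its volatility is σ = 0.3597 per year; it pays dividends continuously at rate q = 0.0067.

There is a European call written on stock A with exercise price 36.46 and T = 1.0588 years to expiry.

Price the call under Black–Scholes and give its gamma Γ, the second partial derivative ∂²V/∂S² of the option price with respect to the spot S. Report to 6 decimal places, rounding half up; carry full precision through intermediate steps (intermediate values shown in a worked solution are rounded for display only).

price = 6.953021
Γ = 0.018935

σ√T = 0.5987·√1.0588 = 0.616050
d₁ = (ln(S/K) + (r−q+σ²/2)T) / (σ√T) = (ln(33.08/36.46) + (0.0351−0.0155+0.5987²/2)·1.0588) / 0.616050 = (-0.097287 + 0.210512) / 0.616050 = 0.183791
d₂ = d₁ − σ√T = 0.183791 − 0.616050 = -0.432259
e^{−rT} = 0.963518
e^{−qT} = 0.983723
N(d₁) = 0.572911,  N(d₂) = 0.332777
Call price V = S·e^{−qT}·N(d₁) − K·e^{−rT}·N(d₂) = 18.643419 − 11.690397 = 6.953021
φ(d₁) = (1/√(2π))·e^{−d₁²/2} = 0.392261
Γ = e^{−qT}·φ(d₁) / (S·σ·√T) = 0.018935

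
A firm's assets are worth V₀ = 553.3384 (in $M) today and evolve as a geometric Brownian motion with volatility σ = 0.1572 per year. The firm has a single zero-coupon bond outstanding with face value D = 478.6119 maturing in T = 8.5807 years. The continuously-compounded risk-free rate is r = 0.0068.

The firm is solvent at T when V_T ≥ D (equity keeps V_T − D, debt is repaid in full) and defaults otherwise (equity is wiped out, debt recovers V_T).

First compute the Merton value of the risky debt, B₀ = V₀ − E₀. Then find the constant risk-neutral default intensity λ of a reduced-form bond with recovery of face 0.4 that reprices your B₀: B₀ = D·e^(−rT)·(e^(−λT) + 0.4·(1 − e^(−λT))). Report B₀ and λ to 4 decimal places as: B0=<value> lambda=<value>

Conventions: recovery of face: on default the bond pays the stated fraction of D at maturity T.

B0=402.3305 lambda=0.0233

With assets at 553.3384 and a single debt payment of 478.6119 at 8.5807 years:
d₁ = [ln(V₀/D) + (r + σ²/2)T] / (σ√T)
   = [ln(553.3384/478.6119) + (0.0068 + 0.5·0.1572²)·8.5807] / (0.1572·√8.5807)
   = [0.145080 + 0.164371] / 0.460483 = 0.672013
d₂ = d₁ − σ√T = 0.672013 − 0.460483 = 0.211530
N(d₁) = 0.749212,  N(d₂) = 0.583763,  e^(−rT) = 0.943321
E₀ = V₀·N(d₁) − D·e^(−rT)·N(d₂)
   = 553.3384·0.749212 − 478.6119·0.943321·0.583763 = 151.007915
B₀ = V₀ − E₀ = 553.3384 − 151.007915 = 402.330485
e^(−λT) = (B₀·e^(rT)/D − 0.4)/(1 − 0.4) = (402.3305·1.060085/478.6119 − 0.4)/0.6 = 0.81854639
λ = −ln(0.81854639)/8.5807 = 0.023334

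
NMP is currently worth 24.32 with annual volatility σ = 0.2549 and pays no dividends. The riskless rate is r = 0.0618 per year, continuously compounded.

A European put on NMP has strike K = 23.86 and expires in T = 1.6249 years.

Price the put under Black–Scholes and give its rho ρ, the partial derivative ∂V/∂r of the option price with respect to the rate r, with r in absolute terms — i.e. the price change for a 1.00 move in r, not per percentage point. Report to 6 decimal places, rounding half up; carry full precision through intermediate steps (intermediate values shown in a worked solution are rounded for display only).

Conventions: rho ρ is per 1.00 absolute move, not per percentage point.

σ√T = 0.2549·√1.6249 = 0.324925
d₁ = (ln(S/K) + (r+σ²/2)T) / (σ√T) = (ln(24.32/23.86) + (0.0618+0.2549²/2)·1.6249) / 0.324925 = (0.019096 + 0.153207) / 0.324925 = 0.530284
d₂ = d₁ − σ√T = 0.530284 − 0.324925 = 0.205359
e^{−rT} = 0.904459
N(−d₁) = 0.297957,  N(−d₂) = 0.418646
Put price V = K·e^{−rT}·N(−d₂) − S·N(−d₁) = 9.034535 − 7.246325 = 1.788210
ρ = −K·T·e^{−rT}·N(−d₂) = -14.680216

price = 1.788210
ρ = -14.680216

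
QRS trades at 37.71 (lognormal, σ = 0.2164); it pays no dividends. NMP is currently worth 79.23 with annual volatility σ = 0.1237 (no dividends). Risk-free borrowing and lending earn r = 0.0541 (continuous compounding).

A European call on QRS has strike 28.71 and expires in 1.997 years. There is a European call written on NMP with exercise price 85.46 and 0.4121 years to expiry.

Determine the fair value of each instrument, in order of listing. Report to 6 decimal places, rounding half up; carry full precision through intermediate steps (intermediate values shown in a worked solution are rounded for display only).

price(QRS call K=28.71) = 12.423557
price(NMP call K=85.46) = 0.966683

[QRS call K=28.71]
σ√T = 0.2164·√1.997 = 0.305806
d₁ = (ln(S/K) + (r+σ²/2)T) / (σ√T) = (ln(37.71/28.71) + (0.0541+0.2164²/2)·1.997) / 0.305806 = (0.272680 + 0.154796) / 0.305806 = 1.397866
d₂ = d₁ − σ√T = 1.397866 − 0.305806 = 1.092060
e^{−rT} = 0.897594
N(d₁) = 0.918923,  N(d₂) = 0.862597
price = S·N(d₁) − K·e^{−rT}·N(d₂) = 34.652602 − 22.229045 = 12.423557
[NMP call K=85.46]
σ√T = 0.1237·√0.4121 = 0.079409
d₁ = (ln(S/K) + (r+σ²/2)T) / (σ√T) = (ln(79.23/85.46) + (0.0541+0.1237²/2)·0.4121) / 0.079409 = (-0.075693 + 0.025448) / 0.079409 = -0.632746
d₂ = d₁ − σ√T = -0.632746 − 0.079409 = -0.712155
e^{−rT} = 0.977952
N(d₁) = 0.263450,  N(d₂) = 0.238184
price = S·N(d₁) − K·e^{−rT}·N(d₂) = 20.873119 − 19.906437 = 0.966683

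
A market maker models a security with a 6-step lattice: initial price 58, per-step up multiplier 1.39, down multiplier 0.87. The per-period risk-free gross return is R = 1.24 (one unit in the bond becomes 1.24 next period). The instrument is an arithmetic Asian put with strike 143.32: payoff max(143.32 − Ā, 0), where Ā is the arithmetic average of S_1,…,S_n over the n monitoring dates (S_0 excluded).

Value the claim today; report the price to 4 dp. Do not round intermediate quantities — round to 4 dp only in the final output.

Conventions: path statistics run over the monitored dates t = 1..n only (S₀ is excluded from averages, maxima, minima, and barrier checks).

price = 7.0389

Risk-neutral up-probability p* = (R−d)/(u−d) = (1.24−0.87)/(1.39−0.87) = 0.7115; the claim prices as the p*-weighted sum of path payoffs discounted by R^6.
Enumerate all 2^6 = 64 price paths (U = up ×1.39, D = down ×0.87); each path with k up-moves has probability p*^k·(1−p*)^(6−k).
DDDDDD: Ā=36.6400, payoff=106.6800, prob=0.000576
UDDDDD: Ā=58.5398, payoff=84.7802, prob=0.001421
DUDDDD: Ā=53.5131, payoff=89.8069, prob=0.001421
UUDDDD: Ā=85.4980, payoff=57.8220, prob=0.003505
DDUDDD: Ā=49.1399, payoff=94.1801, prob=0.001421
UDUDDD: Ā=78.5110, payoff=64.8090, prob=0.003505
DUUDDD: Ā=73.4843, payoff=69.8357, prob=0.003505
UUUDDD: Ā=117.4059, payoff=25.9141, prob=0.008647
DDDUDD: Ā=45.3353, payoff=97.9847, prob=0.001421
UDDUDD: Ā=72.4322, payoff=70.8878, prob=0.003505
DUDUDD: Ā=67.4055, payoff=75.9145, prob=0.003505
UUDUDD: Ā=107.6939, payoff=35.6261, prob=0.008647
DDUUDD: Ā=63.0323, payoff=80.2877, prob=0.003505
UDUUDD: Ā=100.7068, payoff=42.6132, prob=0.008647
DUUUDD: Ā=95.6802, payoff=47.6398, prob=0.008647
UUUUDD: Ā=152.8683, payoff=0.0000, prob=0.021329
DDDDUD: Ā=42.0252, payoff=101.2948, prob=0.001421
UDDDUD: Ā=67.1437, payoff=76.1763, prob=0.003505
DUDDUD: Ā=62.1170, payoff=81.2030, prob=0.003505
UUDDUD: Ā=99.2444, payoff=44.0756, prob=0.008647
DDUDUD: Ā=57.7438, payoff=85.5762, prob=0.003505
UDUDUD: Ā=92.2574, payoff=51.0626, prob=0.008647
DUUDUD: Ā=87.2307, payoff=56.0893, prob=0.008647
UUUDUD: Ā=139.3686, payoff=3.9514, prob=0.021329
DDDUUD: Ā=53.9391, payoff=89.3809, prob=0.003505
UDDUUD: Ā=86.1786, payoff=57.1414, prob=0.008647
DUDUUD: Ā=81.1520, payoff=62.1680, prob=0.008647
UUDUUD: Ā=129.6566, payoff=13.6634, prob=0.021329
DDUUUD: Ā=76.7788, payoff=66.5412, prob=0.008647
UDUUUD: Ā=122.6695, payoff=20.6505, prob=0.021329
DUUUUD: Ā=117.6429, payoff=25.6771, prob=0.021329
UUUUUD: Ā=187.9581, payoff=0.0000, prob=0.052611
DDDDDU: Ā=39.1454, payoff=104.1746, prob=0.001421
UDDDDU: Ā=62.5427, payoff=80.7773, prob=0.003505
DUDDDU: Ā=57.5160, payoff=85.8040, prob=0.003505
UUDDDU: Ā=91.8934, payoff=51.4266, prob=0.008647
DDUDDU: Ā=53.1428, payoff=90.1772, prob=0.003505
UDUDDU: Ā=84.9063, payoff=58.4137, prob=0.008647
DUUDDU: Ā=79.8797, payoff=63.4403, prob=0.008647
UUUDDU: Ā=127.6239, payoff=15.6961, prob=0.021329
DDDUDU: Ā=49.3381, payoff=93.9819, prob=0.003505
UDDUDU: Ā=78.8276, payoff=64.4924, prob=0.008647
DUDUDU: Ā=73.8009, payoff=69.5191, prob=0.008647
UUDUDU: Ā=117.9118, payoff=25.4082, prob=0.021329
DDUUDU: Ā=69.4277, payoff=73.8923, prob=0.008647
UDUUDU: Ā=110.9248, payoff=32.3952, prob=0.021329
DUUUDU: Ā=105.8981, payoff=37.4219, prob=0.021329
UUUUDU: Ā=169.1935, payoff=0.0000, prob=0.052611
DDDDUU: Ā=46.0281, payoff=97.2919, prob=0.003505
UDDDUU: Ā=73.5391, payoff=69.7809, prob=0.008647
DUDDUU: Ā=68.5124, payoff=74.8076, prob=0.008647
UUDDUU: Ā=109.4624, payoff=33.8576, prob=0.021329
DDUDUU: Ā=64.1392, payoff=79.1808, prob=0.008647
UDUDUU: Ā=102.4753, payoff=40.8447, prob=0.021329
DUUDUU: Ā=97.4486, payoff=45.8714, prob=0.021329
UUUDUU: Ā=155.6938, payoff=0.0000, prob=0.052611
DDDUUU: Ā=60.3345, payoff=82.9855, prob=0.008647
UDDUUU: Ā=96.3966, payoff=46.9234, prob=0.021329
DUDUUU: Ā=91.3699, payoff=51.9501, prob=0.021329
UUDUUU: Ā=145.9818, payoff=0.0000, prob=0.052611
DDUUUU: Ā=86.9967, payoff=56.3233, prob=0.021329
UDUUUU: Ā=138.9947, payoff=4.3253, prob=0.052611
DUUUUU: Ā=133.9681, payoff=9.3519, prob=0.052611
UUUUUU: Ā=214.0409, payoff=0.0000, prob=0.129775
Price = Σ prob·payoff / R^6 = 25.587852 / 3.635215 = 7.0389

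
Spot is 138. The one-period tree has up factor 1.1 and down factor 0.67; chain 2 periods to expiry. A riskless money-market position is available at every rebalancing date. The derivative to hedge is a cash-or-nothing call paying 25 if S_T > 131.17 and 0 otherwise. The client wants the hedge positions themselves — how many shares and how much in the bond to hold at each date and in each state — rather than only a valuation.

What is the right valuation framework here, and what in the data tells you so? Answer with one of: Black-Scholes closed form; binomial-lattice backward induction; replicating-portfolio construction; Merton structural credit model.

framework: replicating-portfolio construction

Key observation: what is demanded is not a single number but the (Δ, B) position at each node of the 1.1/0.67 tree starting at 138; constructing those positions is the replicating-portfolio method.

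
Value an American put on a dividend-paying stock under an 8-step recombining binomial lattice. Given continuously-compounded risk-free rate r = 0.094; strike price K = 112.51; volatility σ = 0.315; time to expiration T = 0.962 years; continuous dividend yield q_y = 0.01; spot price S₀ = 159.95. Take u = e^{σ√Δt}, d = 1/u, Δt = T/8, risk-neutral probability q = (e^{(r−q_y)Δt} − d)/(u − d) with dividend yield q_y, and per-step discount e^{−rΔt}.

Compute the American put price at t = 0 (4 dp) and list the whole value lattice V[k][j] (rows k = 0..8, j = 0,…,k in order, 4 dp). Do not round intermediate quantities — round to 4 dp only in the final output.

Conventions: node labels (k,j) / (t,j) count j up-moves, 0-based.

params: Δt=0.12025 u=1.11542 d=0.89652 q=0.51910 e^(-rΔt)=0.98876
t_8 payoffs: 45.7570 29.4582 9.1798 0.0000 0.0000 0.0000 0.0000 0.0000 0.0000
k=7: node(7,0) S=74.4577 payoff=38.0523 vs cont=36.8772 → 38.0523 [stop]  node(7,1) S=92.6378 payoff=19.8722 vs cont=18.7189 → 19.8722 [stop]  node(7,2) S=115.2568 payoff=0.0000 vs cont=4.3650 → 4.3650 [wait]  node(7,3) S=143.3986 payoff=0.0000 vs cont=0.0000 → 0.0000 [wait]  node(7,4) S=178.4117 payoff=0.0000 vs cont=0.0000 → 0.0000 [wait]  node(7,5) S=221.9739 payoff=0.0000 vs cont=0.0000 → 0.0000 [wait]  node(7,6) S=276.1724 payoff=0.0000 vs cont=0.0000 → 0.0000 [wait]  node(7,7) S=343.6044 payoff=0.0000 vs cont=0.0000 → 0.0000 [wait]
k=6: node(6,0) S=83.0518 payoff=29.4582 vs cont=28.2934 → 29.4582 [stop]  node(6,1) S=103.3302 payoff=9.1798 vs cont=11.6896 → 11.6896 [wait]  node(6,2) S=128.5600 payoff=0.0000 vs cont=2.0755 → 2.0755 [wait]  node(6,3) S=159.9500 payoff=0.0000 vs cont=0.0000 → 0.0000 [wait]  node(6,4) S=199.0044 payoff=0.0000 vs cont=0.0000 → 0.0000 [wait]  node(6,5) S=247.5945 payoff=0.0000 vs cont=0.0000 → 0.0000 [wait]  node(6,6) S=308.0488 payoff=0.0000 vs cont=0.0000 → 0.0000 [wait]
k=5: node(5,0) S=92.6378 payoff=19.8722 vs cont=20.0071 → 20.0071 [wait]  node(5,1) S=115.2568 payoff=0.0000 vs cont=6.6236 → 6.6236 [wait]  node(5,2) S=143.3986 payoff=0.0000 vs cont=0.9869 → 0.9869 [wait]  node(5,3) S=178.4117 payoff=0.0000 vs cont=0.0000 → 0.0000 [wait]  node(5,4) S=221.9739 payoff=0.0000 vs cont=0.0000 → 0.0000 [wait]  node(5,5) S=276.1724 payoff=0.0000 vs cont=0.0000 → 0.0000 [wait]
k=4: node(4,0) S=103.3302 payoff=9.1798 vs cont=12.9130 → 12.9130 [wait]  node(4,1) S=128.5600 payoff=0.0000 vs cont=3.6561 → 3.6561 [wait]  node(4,2) S=159.9500 payoff=0.0000 vs cont=0.4693 → 0.4693 [wait]  node(4,3) S=199.0044 payoff=0.0000 vs cont=0.0000 → 0.0000 [wait]  node(4,4) S=247.5945 payoff=0.0000 vs cont=0.0000 → 0.0000 [wait]
k=3: node(3,0) S=115.2568 payoff=0.0000 vs cont=8.0166 → 8.0166 [wait]  node(3,1) S=143.3986 payoff=0.0000 vs cont=1.9793 → 1.9793 [wait]  node(3,2) S=178.4117 payoff=0.0000 vs cont=0.2231 → 0.2231 [wait]  node(3,3) S=221.9739 payoff=0.0000 vs cont=0.0000 → 0.0000 [wait]
k=2: node(2,0) S=128.5600 payoff=0.0000 vs cont=4.8278 → 4.8278 [wait]  node(2,1) S=159.9500 payoff=0.0000 vs cont=1.0557 → 1.0557 [wait]  node(2,2) S=199.0044 payoff=0.0000 vs cont=0.1061 → 0.1061 [wait]
k=1: node(1,0) S=143.3986 payoff=0.0000 vs cont=2.8375 → 2.8375 [wait]  node(1,1) S=178.4117 payoff=0.0000 vs cont=0.5564 → 0.5564 [wait]
k=0: node(0,0) S=159.9500 payoff=0.0000 vs cont=1.6348 → 1.6348 [wait]

price = 1.6348
tree:
1.6348
2.8375 0.5564
4.8278 1.0557 0.1061
8.0166 1.9793 0.2231 0.0000
12.9130 3.6561 0.4693 0.0000 0.0000
20.0071 6.6236 0.9869 0.0000 0.0000 0.0000
29.4582 11.6896 2.0755 0.0000 0.0000 0.0000 0.0000
38.0523 19.8722 4.3650 0.0000 0.0000 0.0000 0.0000 0.0000
45.7570 29.4582 9.1798 0.0000 0.0000 0.0000 0.0000 0.0000 0.0000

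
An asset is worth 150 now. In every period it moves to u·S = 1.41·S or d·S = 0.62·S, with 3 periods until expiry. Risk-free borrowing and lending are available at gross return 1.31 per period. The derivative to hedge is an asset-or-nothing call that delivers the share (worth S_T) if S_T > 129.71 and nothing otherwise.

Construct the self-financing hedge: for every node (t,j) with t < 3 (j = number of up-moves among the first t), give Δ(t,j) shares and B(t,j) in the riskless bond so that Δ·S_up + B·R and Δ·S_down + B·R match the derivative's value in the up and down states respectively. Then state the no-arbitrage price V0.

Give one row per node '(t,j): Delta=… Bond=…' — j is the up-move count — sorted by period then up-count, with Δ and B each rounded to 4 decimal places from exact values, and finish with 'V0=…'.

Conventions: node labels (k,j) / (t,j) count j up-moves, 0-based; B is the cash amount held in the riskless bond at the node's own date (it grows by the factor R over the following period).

Since d<R<u, set p* = (R−d)/(u−d) = 0.8734; price each node as the discounted p*-expectation of its children.
Terminal payoffs: V(3,0)=0.0000, V(3,1)=0.0000, V(3,2)=184.8933, V(3,3)=420.4831
Node (2,0) S=57.6600: V=(p*·0.0000+(1−p*)·0.0000)/1.31=0.0000; Δ=(0.0000−0.0000)/(81.3006−35.7492)=0.0000; B=V−Δ·S=0.0000
Node (2,1) S=131.1300: V=(p*·184.8933+(1−p*)·0.0000)/1.31=123.2741; Δ=(184.8933−0.0000)/(184.8933−81.3006)=1.7848; B=V−Δ·S=-110.7680
Node (2,2) S=298.2150: V=(p*·420.4831+(1−p*)·184.8933)/1.31=298.2150; Δ=(420.4831−184.8933)/(420.4831−184.8933)=1.0000; B=V−Δ·S=0.0000
Node (1,0) S=93.0000: V=(p*·123.2741+(1−p*)·0.0000)/1.31=82.1907; Δ=(123.2741−0.0000)/(131.1300−57.6600)=1.6779; B=V−Δ·S=-73.8525
Node (1,1) S=211.5000: V=(p*·298.2150+(1−p*)·123.2741)/1.31=210.7409; Δ=(298.2150−123.2741)/(298.2150−131.1300)=1.0470; B=V−Δ·S=-10.7033
Node (0,0) S=150.0000: V=(p*·210.7409+(1−p*)·82.1907)/1.31=148.4494; Δ=(210.7409−82.1907)/(211.5000−93.0000)=1.0848; B=V−Δ·S=-14.2724
Check: Δ(0,0)·S0 + B(0,0) = 148.4494 = V0.

(0,0): Delta=1.0848 Bond=-14.2724
(1,0): Delta=1.6779 Bond=-73.8525
(1,1): Delta=1.0470 Bond=-10.7033
(2,0): Delta=0.0000 Bond=0.0000
(2,1): Delta=1.7848 Bond=-110.7680
(2,2): Delta=1.0000 Bond=0.0000
V0=148.4494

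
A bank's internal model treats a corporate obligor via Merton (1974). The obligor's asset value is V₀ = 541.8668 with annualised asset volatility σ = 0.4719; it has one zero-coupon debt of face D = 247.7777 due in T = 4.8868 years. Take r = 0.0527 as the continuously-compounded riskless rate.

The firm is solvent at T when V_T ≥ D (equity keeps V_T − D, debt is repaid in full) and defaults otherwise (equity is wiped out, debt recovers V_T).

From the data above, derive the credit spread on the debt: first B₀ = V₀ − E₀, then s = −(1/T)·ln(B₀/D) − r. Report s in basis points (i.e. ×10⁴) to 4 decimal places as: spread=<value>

Work the structural quantities from V₀ = 541.8668 against face 247.7777:
d₁ = [ln(V₀/D) + (r + σ²/2)T] / (σ√T)
   = [ln(541.8668/247.7777) + (0.0527 + 0.5·0.4719²)·4.8868] / (0.4719·√4.8868)
   = [0.782488 + 0.801654] / 1.043187 = 1.518560
d₂ = d₁ − σ√T = 1.518560 − 1.043187 = 0.475373
N(d₁) = 0.935563,  N(d₂) = 0.682739,  e^(−rT) = 0.772955
E₀ = V₀·N(d₁) − D·e^(−rT)·N(d₂)
   = 541.8668·0.935563 − 247.7777·0.772955·0.682739 = 376.191779
B₀ = V₀ − E₀ = 541.8668 − 376.191779 = 165.675021
spread = −(1/T)·ln(B₀/D) − r = −(1/4.8868)·ln(165.675021/247.7777) − 0.0527 = 0.02966552
in basis points: 0.02966552 × 10⁴ = 296.6552 bp

spread=296.6552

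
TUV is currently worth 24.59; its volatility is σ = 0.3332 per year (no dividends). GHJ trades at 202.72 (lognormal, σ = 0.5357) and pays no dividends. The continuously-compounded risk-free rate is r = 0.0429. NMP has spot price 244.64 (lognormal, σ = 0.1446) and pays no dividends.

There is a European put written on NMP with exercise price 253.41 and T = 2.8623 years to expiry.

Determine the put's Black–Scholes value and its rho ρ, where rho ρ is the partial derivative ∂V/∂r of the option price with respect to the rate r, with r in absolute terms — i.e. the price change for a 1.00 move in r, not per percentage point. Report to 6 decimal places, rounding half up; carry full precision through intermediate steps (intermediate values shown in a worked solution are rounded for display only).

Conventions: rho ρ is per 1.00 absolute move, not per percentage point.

σ√T = 0.1446·√2.8623 = 0.244639
d₁ = (ln(S/K) + (r+σ²/2)T) / (σ√T) = (ln(244.64/253.41) + (0.0429+0.1446²/2)·2.8623) / 0.244639 = (-0.035221 + 0.152717) / 0.244639 = 0.480282
d₂ = d₁ − σ√T = 0.480282 − 0.244639 = 0.235643
e^{−rT} = 0.884447
N(−d₁) = 0.315513,  N(−d₂) = 0.406855
Put price V = K·e^{−rT}·N(−d₂) − S·N(−d₁) = 91.187433 − 77.187184 = 14.000249
ρ = −K·T·e^{−rT}·N(−d₂) = -261.005790

price = 14.000249
ρ = -261.005790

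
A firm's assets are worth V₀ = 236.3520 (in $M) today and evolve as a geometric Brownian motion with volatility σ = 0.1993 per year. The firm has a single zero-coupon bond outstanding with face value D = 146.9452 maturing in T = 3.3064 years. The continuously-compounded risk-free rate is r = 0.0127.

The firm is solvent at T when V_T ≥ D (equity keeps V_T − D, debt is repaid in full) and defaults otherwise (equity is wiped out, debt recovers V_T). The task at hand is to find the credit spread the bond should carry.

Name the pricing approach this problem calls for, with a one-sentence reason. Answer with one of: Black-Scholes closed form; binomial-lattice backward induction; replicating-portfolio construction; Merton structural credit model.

Key observation: a levered firm with one bullet debt due at 3.3064 years is the canonical structural-credit setup: equity is a call on the firm's assets struck at the face value.

framework: Merton structural credit model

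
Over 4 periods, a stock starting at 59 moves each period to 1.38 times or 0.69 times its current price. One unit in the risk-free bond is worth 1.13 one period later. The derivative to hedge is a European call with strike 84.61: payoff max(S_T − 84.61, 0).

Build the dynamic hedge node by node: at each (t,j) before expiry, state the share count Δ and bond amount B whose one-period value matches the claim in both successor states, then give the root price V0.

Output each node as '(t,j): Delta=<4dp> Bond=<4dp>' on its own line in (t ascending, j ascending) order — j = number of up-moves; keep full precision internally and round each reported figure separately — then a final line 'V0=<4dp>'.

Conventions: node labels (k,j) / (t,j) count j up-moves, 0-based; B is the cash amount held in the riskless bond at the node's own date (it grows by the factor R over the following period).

(0,0): Delta=0.6407 Bond=-19.5226
(1,0): Delta=0.2537 Bond=-6.3068
(1,1): Delta=0.7506 Bond=-31.0116
(2,0): Delta=0.0000 Bond=0.0000
(2,1): Delta=0.3258 Bond=-11.1759
(2,2): Delta=0.8713 Bond=-48.6040
(3,0): Delta=0.0000 Bond=0.0000
(3,1): Delta=0.0000 Bond=0.0000
(3,2): Delta=0.4183 Bond=-19.8043
(3,3): Delta=1.0000 Bond=-74.8761
V0=18.2778

Under the risk-neutral measure, an up-move has probability p* = (R−d)/(u−d) = 0.6377 and values discount at R = 1.13.
Terminal payoffs: V(4,0)=0.0000, V(4,1)=0.0000, V(4,2)=0.0000, V(4,3)=22.3788, V(4,4)=129.3676
  t=3,j=0: stock 19.3820 → up 26.7472 (V=0.0000), down 13.3736 (V=0.0000). Price 0.0000; hedge Δ=0.0000, bond B=0.0000.
  t=3,j=1: stock 38.7641 → up 53.4944 (V=0.0000), down 26.7472 (V=0.0000). Price 0.0000; hedge Δ=0.0000, bond B=0.0000.
  t=3,j=2: stock 77.5281 → up 106.9888 (V=22.3788), down 53.4944 (V=0.0000). Price 12.6288; hedge Δ=0.4183, bond B=-19.8043.
  t=3,j=3: stock 155.0562 → up 213.9776 (V=129.3676), down 106.9888 (V=22.3788). Price 80.1801; hedge Δ=1.0000, bond B=-74.8761.
  t=2,j=0: stock 28.0899 → up 38.7641 (V=0.0000), down 19.3820 (V=0.0000). Price 0.0000; hedge Δ=0.0000, bond B=0.0000.
  t=2,j=1: stock 56.1798 → up 77.5281 (V=12.6288), down 38.7641 (V=0.0000). Price 7.1267; hedge Δ=0.3258, bond B=-11.1759.
  t=2,j=2: stock 112.3596 → up 155.0562 (V=80.1801), down 77.5281 (V=12.6288). Price 49.2965; hedge Δ=0.8713, bond B=-48.6040.
  t=1,j=0: stock 40.7100 → up 56.1798 (V=7.1267), down 28.0899 (V=0.0000). Price 4.0217; hedge Δ=0.2537, bond B=-6.3068.
  t=1,j=1: stock 81.4200 → up 112.3596 (V=49.2965), down 56.1798 (V=7.1267). Price 30.1040; hedge Δ=0.7506, bond B=-31.0116.
  t=0,j=0: stock 59.0000 → up 81.4200 (V=30.1040), down 40.7100 (V=4.0217). Price 18.2778; hedge Δ=0.6407, bond B=-19.5226.
Verification: the root portfolio costs Δ(0,0)·S0 + B(0,0) = 18.2778, matching V0.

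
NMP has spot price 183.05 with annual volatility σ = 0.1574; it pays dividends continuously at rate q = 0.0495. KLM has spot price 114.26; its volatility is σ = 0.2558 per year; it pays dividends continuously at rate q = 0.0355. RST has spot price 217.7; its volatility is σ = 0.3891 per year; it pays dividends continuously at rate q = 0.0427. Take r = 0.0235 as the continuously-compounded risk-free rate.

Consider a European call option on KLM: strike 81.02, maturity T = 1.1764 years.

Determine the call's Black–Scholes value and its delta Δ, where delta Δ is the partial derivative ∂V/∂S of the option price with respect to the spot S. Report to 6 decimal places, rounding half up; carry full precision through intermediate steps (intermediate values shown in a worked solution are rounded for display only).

price = 32.248003
Δ = 0.870606

σ√T = 0.2558·√1.1764 = 0.277446
d₁ = (ln(S/K) + (r−q+σ²/2)T) / (σ√T) = (ln(114.26/81.02) + (0.0235−0.0355+0.2558²/2)·1.1764) / 0.277446 = (0.343781 + 0.024371) / 0.277446 = 1.326933
d₂ = d₁ − σ√T = 1.326933 − 0.277446 = 1.049487
e^{−rT} = 0.972733
e^{−qT} = 0.959098
N(d₁) = 0.907735,  N(d₂) = 0.853023
Call price V = S·e^{−qT}·N(d₁) − K·e^{−rT}·N(d₂) = 99.475464 − 67.227461 = 32.248003
Δ = e^{−qT}·N(d₁) = 0.870606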